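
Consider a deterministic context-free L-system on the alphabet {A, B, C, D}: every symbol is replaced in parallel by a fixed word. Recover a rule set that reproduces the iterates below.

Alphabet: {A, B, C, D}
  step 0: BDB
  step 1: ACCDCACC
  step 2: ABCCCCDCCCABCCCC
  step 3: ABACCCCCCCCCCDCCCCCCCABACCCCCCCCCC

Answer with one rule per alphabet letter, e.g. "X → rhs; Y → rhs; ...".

A->AB, B->ACC, C->CC, D->DC

  step 2 ⇒ step 3: ABCCCCDCCCABCCCC ⇒ AB·ACC·CC·CC·CC·CC·DC·CC·CC·CC·AB·ACC·CC·CC·CC·CC
    A ↦ AB
    B ↦ ACC
    C ↦ CC
    D ↦ DC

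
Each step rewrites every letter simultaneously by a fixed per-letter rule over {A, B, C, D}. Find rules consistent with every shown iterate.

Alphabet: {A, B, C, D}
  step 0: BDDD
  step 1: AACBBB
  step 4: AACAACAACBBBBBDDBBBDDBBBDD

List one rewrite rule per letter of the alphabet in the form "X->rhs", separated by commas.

A->D, B->AAC, C->DAA, D->B

  step 0 ⇒ step 1: BDDD ⇒ AAC·B·B·B
    B ↦ AAC
    D ↦ B
    A ↦ D  (constrained at step 1)
    C ↦ DAA  (constrained at step 1)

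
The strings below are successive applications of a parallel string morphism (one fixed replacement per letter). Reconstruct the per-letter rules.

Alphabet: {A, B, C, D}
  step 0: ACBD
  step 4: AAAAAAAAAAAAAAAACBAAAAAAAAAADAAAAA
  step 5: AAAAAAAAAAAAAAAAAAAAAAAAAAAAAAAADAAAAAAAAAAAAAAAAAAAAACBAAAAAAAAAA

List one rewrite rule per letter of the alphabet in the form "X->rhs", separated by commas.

A->AA, B->A, C->D, D->CB

  step 4 ⇒ step 5: AAAAAAAAAAAAAAAACBAAAAAAAAAADAAAAA ⇒ AA·AA·AA·AA·AA·AA·AA·AA·AA·AA·AA·AA·AA·AA·AA·AA·D·A·AA·AA·AA·AA·AA·AA·AA·AA·AA·AA·CB·AA·AA·AA·AA·AA
    A ↦ AA
    B ↦ A
    C ↦ D
    D ↦ CB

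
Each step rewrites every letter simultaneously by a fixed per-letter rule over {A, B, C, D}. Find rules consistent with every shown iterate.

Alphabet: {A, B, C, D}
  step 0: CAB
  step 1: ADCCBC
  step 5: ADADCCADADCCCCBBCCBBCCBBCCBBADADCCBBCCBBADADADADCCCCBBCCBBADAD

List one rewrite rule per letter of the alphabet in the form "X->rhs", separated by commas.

  step 0 ⇒ step 1: CAB ⇒ AD·CCB·C
    A ↦ CCB
    B ↦ C
    C ↦ AD
    D ↦ B  (constrained at step 1)

A->CCB, B->C, C->AD, D->B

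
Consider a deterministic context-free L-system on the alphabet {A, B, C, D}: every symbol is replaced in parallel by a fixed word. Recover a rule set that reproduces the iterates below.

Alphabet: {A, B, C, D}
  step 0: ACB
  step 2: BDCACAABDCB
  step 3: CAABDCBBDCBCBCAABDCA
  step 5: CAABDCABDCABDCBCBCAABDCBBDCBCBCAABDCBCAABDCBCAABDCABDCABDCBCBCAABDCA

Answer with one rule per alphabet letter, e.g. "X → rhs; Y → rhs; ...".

  step 2 ⇒ step 3: BDCACAABDCB ⇒ CA·A·BD·CB·BD·CB·CB·CA·A·BD·CA
    A ↦ CB
    B ↦ CA
    C ↦ BD
    D ↦ A

A->CB, B->CA, C->BD, D->A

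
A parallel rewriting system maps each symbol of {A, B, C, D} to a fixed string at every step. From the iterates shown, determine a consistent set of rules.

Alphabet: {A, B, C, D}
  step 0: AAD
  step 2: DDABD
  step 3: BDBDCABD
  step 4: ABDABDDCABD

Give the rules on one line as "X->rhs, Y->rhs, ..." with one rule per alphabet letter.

A->C, B->A, C->D, D->BD

  step 3 ⇒ step 4: BDBDCABD ⇒ A·BD·A·BD·D·C·A·BD
    A ↦ C
    B ↦ A
    C ↦ D
    D ↦ BD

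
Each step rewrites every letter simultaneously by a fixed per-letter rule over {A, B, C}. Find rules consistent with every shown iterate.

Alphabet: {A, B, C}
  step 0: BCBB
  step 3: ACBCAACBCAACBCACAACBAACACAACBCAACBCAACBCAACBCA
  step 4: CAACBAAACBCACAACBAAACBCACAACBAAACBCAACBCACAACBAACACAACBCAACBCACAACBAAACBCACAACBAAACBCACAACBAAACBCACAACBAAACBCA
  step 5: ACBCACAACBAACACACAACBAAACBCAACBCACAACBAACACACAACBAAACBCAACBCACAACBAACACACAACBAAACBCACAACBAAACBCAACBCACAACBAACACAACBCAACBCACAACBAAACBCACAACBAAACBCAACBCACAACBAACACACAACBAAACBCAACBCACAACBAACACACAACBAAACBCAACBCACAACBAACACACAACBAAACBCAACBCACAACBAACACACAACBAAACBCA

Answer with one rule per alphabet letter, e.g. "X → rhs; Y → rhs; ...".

  step 4 ⇒ step 5: CAACBAAACBCACAACBAAACBCACAACBAAACBCAACBCACAACBAACACAACBCAACBCACAACBAAACBCACAACBAAACBCACAACBAAACBCACAACBAAACBCA ⇒ ACB·CA·CA·ACB·AA·CA·CA·CA·ACB·AA·ACB·CA·ACB·CA·CA·ACB·AA·CA·CA·CA·ACB·AA·ACB·CA·ACB·CA·CA·ACB·AA·CA·CA·CA·ACB·AA·ACB·CA·CA·ACB·AA·ACB·CA·ACB·CA·CA·ACB·AA·CA·CA·ACB·CA·ACB·CA·CA·ACB·AA·ACB·CA·CA·ACB·AA·ACB·CA·ACB·CA·CA·ACB·AA·CA·CA·CA·ACB·AA·ACB·CA·ACB·CA·CA·ACB·AA·CA·CA·CA·ACB·AA·ACB·CA·ACB·CA·CA·ACB·AA·CA·CA·CA·ACB·AA·ACB·CA·ACB·CA·CA·ACB·AA·CA·CA·CA·ACB·AA·ACB·CA
    A ↦ CA
    B ↦ AA
    C ↦ ACB

A->CA, B->AA, C->ACB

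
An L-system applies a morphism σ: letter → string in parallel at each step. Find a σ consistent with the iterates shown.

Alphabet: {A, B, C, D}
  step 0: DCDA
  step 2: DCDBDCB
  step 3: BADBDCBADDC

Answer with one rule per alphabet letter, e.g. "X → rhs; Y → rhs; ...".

A->D, B->DC, C->AD, D->B

  step 2 ⇒ step 3: DCDBDCB ⇒ B·AD·B·DC·B·AD·DC
    B ↦ DC
    C ↦ AD
    D ↦ B
    A ↦ D  (constrained at step 0)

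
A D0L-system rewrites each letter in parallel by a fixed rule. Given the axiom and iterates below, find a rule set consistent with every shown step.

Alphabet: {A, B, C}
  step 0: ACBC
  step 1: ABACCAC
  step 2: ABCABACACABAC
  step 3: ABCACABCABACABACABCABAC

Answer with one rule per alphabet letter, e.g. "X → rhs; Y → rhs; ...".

A->AB, B->C, C->AC

  step 2 ⇒ step 3: ABCABACACABAC ⇒ AB·C·AC·AB·C·AB·AC·AB·AC·AB·C·AB·AC
    A ↦ AB
    B ↦ C
    C ↦ AC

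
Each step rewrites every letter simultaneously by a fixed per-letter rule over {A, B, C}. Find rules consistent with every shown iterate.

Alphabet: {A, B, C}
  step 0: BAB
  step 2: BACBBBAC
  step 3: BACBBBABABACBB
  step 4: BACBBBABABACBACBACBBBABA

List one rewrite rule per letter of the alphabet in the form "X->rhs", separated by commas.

  step 3 ⇒ step 4: BACBBBABABACBB ⇒ BA·C·BB·BA·BA·BA·C·BA·C·BA·C·BB·BA·BA
    A ↦ C
    B ↦ BA
    C ↦ BB

A->C, B->BA, C->BB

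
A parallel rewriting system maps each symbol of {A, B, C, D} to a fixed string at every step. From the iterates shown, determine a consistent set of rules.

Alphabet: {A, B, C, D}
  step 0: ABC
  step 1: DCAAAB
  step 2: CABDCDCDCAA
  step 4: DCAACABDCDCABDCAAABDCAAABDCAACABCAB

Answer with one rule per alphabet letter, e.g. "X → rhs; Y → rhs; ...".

  step 1 ⇒ step 2: DCAAAB ⇒ C·AB·DC·DC·DC·AA
    A ↦ DC
    B ↦ AA
    C ↦ AB
    D ↦ C

A->DC, B->AA, C->AB, D->C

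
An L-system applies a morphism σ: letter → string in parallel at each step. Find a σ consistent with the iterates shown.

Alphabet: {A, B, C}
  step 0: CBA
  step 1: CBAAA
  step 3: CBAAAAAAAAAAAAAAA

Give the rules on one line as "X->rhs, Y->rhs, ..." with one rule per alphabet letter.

A->AA, B->A, C->CB

  step 0 ⇒ step 1: CBA ⇒ CB·A·AA
    A ↦ AA
    B ↦ A
    C ↦ CB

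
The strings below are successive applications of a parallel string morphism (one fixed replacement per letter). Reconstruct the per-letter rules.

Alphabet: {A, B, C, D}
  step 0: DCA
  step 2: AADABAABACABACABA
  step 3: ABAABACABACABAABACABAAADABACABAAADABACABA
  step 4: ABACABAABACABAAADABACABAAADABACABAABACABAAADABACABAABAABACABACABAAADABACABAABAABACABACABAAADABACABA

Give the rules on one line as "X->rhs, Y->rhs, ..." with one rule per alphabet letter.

A->ABA, B->C, C->AAD, D->C

  step 3 ⇒ step 4: ABAABACABACABAABACABAAADABACABAAADABACABA ⇒ ABA·C·ABA·ABA·C·ABA·AAD·ABA·C·ABA·AAD·ABA·C·ABA·ABA·C·ABA·AAD·ABA·C·ABA·ABA·ABA·C·ABA·C·ABA·AAD·ABA·C·ABA·ABA·ABA·C·ABA·C·ABA·AAD·ABA·C·ABA
    A ↦ ABA
    B ↦ C
    C ↦ AAD
    D ↦ C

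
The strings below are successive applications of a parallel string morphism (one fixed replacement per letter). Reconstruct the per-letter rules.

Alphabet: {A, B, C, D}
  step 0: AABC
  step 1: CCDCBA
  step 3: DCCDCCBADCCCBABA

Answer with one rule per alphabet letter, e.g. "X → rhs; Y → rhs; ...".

A->C, B->DC, C->BA, D->C

  step 0 ⇒ step 1: AABC ⇒ C·C·DC·BA
    A ↦ C
    B ↦ DC
    C ↦ BA
    D ↦ C  (constrained at step 1)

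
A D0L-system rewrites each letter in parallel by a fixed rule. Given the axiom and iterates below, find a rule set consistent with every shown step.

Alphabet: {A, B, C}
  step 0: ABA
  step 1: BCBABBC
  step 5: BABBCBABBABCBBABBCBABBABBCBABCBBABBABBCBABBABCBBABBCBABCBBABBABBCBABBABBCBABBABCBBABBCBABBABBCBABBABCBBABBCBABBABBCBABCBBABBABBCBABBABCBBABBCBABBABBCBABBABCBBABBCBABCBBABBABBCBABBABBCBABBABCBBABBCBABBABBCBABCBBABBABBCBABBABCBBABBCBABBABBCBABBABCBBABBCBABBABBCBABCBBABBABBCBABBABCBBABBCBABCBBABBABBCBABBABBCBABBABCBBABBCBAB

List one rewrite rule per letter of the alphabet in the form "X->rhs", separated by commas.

  step 0 ⇒ step 1: ABA ⇒ BC·BAB·BC
    A ↦ BC
    B ↦ BAB
    C ↦ CB  (constrained at step 1)

A->BC, B->BAB, C->CB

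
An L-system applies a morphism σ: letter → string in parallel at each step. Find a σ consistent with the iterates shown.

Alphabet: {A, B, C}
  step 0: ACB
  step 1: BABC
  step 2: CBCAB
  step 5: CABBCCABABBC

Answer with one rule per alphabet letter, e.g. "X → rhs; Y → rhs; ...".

A->B, B->C, C->AB

  step 1 ⇒ step 2: BABC ⇒ C·B·C·AB
    A ↦ B
    B ↦ C
    C ↦ AB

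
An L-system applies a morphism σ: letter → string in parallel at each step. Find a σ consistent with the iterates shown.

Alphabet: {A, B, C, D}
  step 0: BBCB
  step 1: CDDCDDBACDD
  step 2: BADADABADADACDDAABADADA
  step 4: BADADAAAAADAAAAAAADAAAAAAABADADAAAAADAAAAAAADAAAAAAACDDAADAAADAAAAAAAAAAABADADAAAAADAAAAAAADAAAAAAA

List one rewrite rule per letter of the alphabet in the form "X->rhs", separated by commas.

A->AA, B->CDD, C->BA, D->DA

  step 1 ⇒ step 2: CDDCDDBACDD ⇒ BA·DA·DA·BA·DA·DA·CDD·AA·BA·DA·DA
    A ↦ AA
    B ↦ CDD
    C ↦ BA
    D ↦ DA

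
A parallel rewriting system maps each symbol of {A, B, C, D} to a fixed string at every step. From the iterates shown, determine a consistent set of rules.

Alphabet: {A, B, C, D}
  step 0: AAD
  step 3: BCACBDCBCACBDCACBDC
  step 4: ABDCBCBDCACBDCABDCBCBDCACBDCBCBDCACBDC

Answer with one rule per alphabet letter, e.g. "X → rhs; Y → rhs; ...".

  step 3 ⇒ step 4: BCACBDCBCACBDCACBDC ⇒ A·BDC·BC·BDC·A·C·BDC·A·BDC·BC·BDC·A·C·BDC·BC·BDC·A·C·BDC
    A ↦ BC
    B ↦ A
    C ↦ BDC
    D ↦ C

A->BC, B->A, C->BDC, D->C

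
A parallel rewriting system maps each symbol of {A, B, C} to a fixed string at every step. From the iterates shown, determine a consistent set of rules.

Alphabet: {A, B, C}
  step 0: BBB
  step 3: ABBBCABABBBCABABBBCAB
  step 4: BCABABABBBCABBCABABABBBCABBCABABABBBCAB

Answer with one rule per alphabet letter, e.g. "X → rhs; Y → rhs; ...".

  step 3 ⇒ step 4: ABBBCABABBBCABABBBCAB ⇒ BC·AB·AB·AB·B·BC·AB·BC·AB·AB·AB·B·BC·AB·BC·AB·AB·AB·B·BC·AB
    A ↦ BC
    B ↦ AB
    C ↦ B

A->BC, B->AB, C->B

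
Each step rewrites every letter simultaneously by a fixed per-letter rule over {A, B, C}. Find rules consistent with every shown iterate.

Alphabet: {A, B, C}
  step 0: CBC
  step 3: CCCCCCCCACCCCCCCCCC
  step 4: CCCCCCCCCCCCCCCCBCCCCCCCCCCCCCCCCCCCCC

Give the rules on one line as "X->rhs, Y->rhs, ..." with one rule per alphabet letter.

A->BC, B->A, C->CC

  step 3 ⇒ step 4: CCCCCCCCACCCCCCCCCC ⇒ CC·CC·CC·CC·CC·CC·CC·CC·BC·CC·CC·CC·CC·CC·CC·CC·CC·CC·CC
    A ↦ BC
    C ↦ CC
    B ↦ A  (constrained at step 0)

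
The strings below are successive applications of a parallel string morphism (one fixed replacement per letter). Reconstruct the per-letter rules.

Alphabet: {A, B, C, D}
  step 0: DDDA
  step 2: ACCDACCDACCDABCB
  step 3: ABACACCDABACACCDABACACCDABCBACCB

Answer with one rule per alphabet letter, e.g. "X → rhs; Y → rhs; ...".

A->AB, B->CB, C->AC, D->CD

  step 2 ⇒ step 3: ACCDACCDACCDABCB ⇒ AB·AC·AC·CD·AB·AC·AC·CD·AB·AC·AC·CD·AB·CB·AC·CB
    A ↦ AB
    B ↦ CB
    C ↦ AC
    D ↦ CD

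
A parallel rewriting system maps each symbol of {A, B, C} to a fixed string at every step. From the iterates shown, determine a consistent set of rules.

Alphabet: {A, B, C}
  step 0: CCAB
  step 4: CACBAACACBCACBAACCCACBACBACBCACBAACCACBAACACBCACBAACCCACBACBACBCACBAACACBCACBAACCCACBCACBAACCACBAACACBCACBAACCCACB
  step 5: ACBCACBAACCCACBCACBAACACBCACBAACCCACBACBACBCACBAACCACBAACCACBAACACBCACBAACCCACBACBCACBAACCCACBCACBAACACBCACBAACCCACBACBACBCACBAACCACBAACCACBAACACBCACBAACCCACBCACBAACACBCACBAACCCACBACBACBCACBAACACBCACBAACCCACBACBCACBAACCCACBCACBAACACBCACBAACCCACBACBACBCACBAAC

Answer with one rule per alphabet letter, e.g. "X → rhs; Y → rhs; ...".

  step 4 ⇒ step 5: CACBAACACBCACBAACCCACBACBACBCACBAACCACBAACACBCACBAACCCACBACBACBCACBAACACBCACBAACCCACBCACBAACCACBAACACBCACBAACCCACB ⇒ ACB·C·ACB·AAC·C·C·ACB·C·ACB·AAC·ACB·C·ACB·AAC·C·C·ACB·ACB·ACB·C·ACB·AAC·C·ACB·AAC·C·ACB·AAC·ACB·C·ACB·AAC·C·C·ACB·ACB·C·ACB·AAC·C·C·ACB·C·ACB·AAC·ACB·C·ACB·AAC·C·C·ACB·ACB·ACB·C·ACB·AAC·C·ACB·AAC·C·ACB·AAC·ACB·C·ACB·AAC·C·C·ACB·C·ACB·AAC·ACB·C·ACB·AAC·C·C·ACB·ACB·ACB·C·ACB·AAC·ACB·C·ACB·AAC·C·C·ACB·ACB·C·ACB·AAC·C·C·ACB·C·ACB·AAC·ACB·C·ACB·AAC·C·C·ACB·ACB·ACB·C·ACB·AAC
    A ↦ C
    B ↦ AAC
    C ↦ ACB

A->C, B->AAC, C->ACB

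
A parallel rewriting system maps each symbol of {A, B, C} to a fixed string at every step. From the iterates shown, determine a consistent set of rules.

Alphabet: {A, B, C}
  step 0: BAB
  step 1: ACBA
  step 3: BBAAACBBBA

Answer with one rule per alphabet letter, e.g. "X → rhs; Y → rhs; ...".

A->CB, B->A, C->BB

  step 0 ⇒ step 1: BAB ⇒ A·CB·A
    A ↦ CB
    B ↦ A
    C ↦ BB  (constrained at step 1)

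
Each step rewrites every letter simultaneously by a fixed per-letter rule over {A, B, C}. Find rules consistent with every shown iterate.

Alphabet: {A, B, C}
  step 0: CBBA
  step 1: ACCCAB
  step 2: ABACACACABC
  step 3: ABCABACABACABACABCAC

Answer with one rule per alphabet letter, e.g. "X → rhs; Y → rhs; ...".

  step 2 ⇒ step 3: ABACACACABC ⇒ AB·C·AB·AC·AB·AC·AB·AC·AB·C·AC
    A ↦ AB
    B ↦ C
    C ↦ AC

A->AB, B->C, C->AC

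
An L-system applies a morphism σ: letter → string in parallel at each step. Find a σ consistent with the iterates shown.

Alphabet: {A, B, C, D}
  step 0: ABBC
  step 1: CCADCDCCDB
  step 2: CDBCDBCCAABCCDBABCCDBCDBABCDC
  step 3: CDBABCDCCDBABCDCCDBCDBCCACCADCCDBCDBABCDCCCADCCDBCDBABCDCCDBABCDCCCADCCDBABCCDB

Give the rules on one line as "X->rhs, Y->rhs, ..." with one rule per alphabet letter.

A->CCA, B->DC, C->CDB, D->ABC

  step 2 ⇒ step 3: CDBCDBCCAABCCDBABCCDBCDBABCDC ⇒ CDB·ABC·DC·CDB·ABC·DC·CDB·CDB·CCA·CCA·DC·CDB·CDB·ABC·DC·CCA·DC·CDB·CDB·ABC·DC·CDB·ABC·DC·CCA·DC·CDB·ABC·CDB
    A ↦ CCA
    B ↦ DC
    C ↦ CDB
    D ↦ ABC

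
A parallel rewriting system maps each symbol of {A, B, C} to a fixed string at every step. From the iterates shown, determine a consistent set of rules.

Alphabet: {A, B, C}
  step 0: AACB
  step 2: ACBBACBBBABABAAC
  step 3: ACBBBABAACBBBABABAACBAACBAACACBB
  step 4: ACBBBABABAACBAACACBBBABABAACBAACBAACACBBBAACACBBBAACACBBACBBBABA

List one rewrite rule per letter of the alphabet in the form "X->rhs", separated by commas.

  step 3 ⇒ step 4: ACBBBABAACBBBABABAACBAACBAACACBB ⇒ AC·BB·BA·BA·BA·AC·BA·AC·AC·BB·BA·BA·BA·AC·BA·AC·BA·AC·AC·BB·BA·AC·AC·BB·BA·AC·AC·BB·AC·BB·BA·BA
    A ↦ AC
    B ↦ BA
    C ↦ BB

A->AC, B->BA, C->BB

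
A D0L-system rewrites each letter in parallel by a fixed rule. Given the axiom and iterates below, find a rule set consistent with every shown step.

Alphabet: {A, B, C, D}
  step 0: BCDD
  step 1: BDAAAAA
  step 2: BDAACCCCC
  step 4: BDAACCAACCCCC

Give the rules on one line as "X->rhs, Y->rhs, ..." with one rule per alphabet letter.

  step 1 ⇒ step 2: BDAAAAA ⇒ BD·AA·C·C·C·C·C
    A ↦ C
    B ↦ BD
    D ↦ AA
  step 0 ⇒ step 1: BCDD ⇒ BD·A·AA·AA
    C ↦ A

A->C, B->BD, C->A, D->AA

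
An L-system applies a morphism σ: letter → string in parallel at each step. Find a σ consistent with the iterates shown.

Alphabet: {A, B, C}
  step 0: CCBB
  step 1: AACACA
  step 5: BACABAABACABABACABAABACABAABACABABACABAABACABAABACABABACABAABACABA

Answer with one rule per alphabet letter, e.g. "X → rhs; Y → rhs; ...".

  step 0 ⇒ step 1: CCBB ⇒ A·A·CA·CA
    B ↦ CA
    C ↦ A
    A ↦ BA  (constrained at step 1)

A->BA, B->CA, C->A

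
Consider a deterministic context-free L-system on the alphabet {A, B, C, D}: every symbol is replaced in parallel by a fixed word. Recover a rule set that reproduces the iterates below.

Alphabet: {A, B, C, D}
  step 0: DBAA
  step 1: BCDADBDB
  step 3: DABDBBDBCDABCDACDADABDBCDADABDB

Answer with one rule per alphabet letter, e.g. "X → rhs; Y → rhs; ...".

A->DB, B->CDA, C->DA, D->B

  step 0 ⇒ step 1: DBAA ⇒ B·CDA·DB·DB
    A ↦ DB
    B ↦ CDA
    D ↦ B
    C ↦ DA  (constrained at step 1)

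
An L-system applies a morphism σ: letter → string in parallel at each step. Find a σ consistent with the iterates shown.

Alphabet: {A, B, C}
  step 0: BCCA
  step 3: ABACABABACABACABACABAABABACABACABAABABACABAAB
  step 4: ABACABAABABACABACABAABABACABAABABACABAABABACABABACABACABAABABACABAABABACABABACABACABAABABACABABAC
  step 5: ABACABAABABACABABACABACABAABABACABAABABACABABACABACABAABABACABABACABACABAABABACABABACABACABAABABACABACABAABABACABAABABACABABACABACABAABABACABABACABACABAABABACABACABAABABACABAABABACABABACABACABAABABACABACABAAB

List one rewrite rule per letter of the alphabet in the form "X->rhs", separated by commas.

A->AB, B->AC, C->AAB

  step 4 ⇒ step 5: ABACABAABABACABACABAABABACABAABABACABAABABACABABACABACABAABABACABAABABACABABACABACABAABABACABABAC ⇒ AB·AC·AB·AAB·AB·AC·AB·AB·AC·AB·AC·AB·AAB·AB·AC·AB·AAB·AB·AC·AB·AB·AC·AB·AC·AB·AAB·AB·AC·AB·AB·AC·AB·AC·AB·AAB·AB·AC·AB·AB·AC·AB·AC·AB·AAB·AB·AC·AB·AC·AB·AAB·AB·AC·AB·AAB·AB·AC·AB·AB·AC·AB·AC·AB·AAB·AB·AC·AB·AB·AC·AB·AC·AB·AAB·AB·AC·AB·AC·AB·AAB·AB·AC·AB·AAB·AB·AC·AB·AB·AC·AB·AC·AB·AAB·AB·AC·AB·AC·AB·AAB
    A ↦ AB
    B ↦ AC
    C ↦ AAB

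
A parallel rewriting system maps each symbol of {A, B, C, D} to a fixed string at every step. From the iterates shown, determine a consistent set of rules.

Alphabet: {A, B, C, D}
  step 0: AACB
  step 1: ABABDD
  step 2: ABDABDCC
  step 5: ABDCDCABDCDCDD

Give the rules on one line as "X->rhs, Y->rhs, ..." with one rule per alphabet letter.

  step 1 ⇒ step 2: ABABDD ⇒ AB·D·AB·D·C·C
    A ↦ AB
    B ↦ D
    D ↦ C
  step 0 ⇒ step 1: AACB ⇒ AB·AB·D·D
    C ↦ D

A->AB, B->D, C->D, D->C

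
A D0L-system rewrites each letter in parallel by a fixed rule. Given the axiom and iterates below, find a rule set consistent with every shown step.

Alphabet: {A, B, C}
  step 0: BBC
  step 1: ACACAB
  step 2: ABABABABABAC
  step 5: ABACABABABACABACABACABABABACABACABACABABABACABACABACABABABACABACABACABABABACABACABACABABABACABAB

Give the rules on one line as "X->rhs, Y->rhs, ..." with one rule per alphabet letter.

A->AB, B->AC, C->AB

  step 1 ⇒ step 2: ACACAB ⇒ AB·AB·AB·AB·AB·AC
    A ↦ AB
    B ↦ AC
    C ↦ AB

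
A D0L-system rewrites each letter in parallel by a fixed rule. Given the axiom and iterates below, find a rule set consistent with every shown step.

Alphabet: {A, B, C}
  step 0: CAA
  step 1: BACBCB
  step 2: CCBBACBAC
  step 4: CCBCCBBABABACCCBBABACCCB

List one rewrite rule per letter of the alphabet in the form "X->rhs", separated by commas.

A->CB, B->C, C->BA

  step 1 ⇒ step 2: BACBCB ⇒ C·CB·BA·C·BA·C
    A ↦ CB
    B ↦ C
    C ↦ BA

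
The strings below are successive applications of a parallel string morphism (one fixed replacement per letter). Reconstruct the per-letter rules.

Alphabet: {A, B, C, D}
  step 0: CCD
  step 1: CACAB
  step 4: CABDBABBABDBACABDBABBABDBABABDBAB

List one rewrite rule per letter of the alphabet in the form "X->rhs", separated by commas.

A->BD, B->BA, C->CA, D->B

  step 0 ⇒ step 1: CCD ⇒ CA·CA·B
    C ↦ CA
    D ↦ B
    A ↦ BD  (constrained at step 1)
    B ↦ BA  (constrained at step 1)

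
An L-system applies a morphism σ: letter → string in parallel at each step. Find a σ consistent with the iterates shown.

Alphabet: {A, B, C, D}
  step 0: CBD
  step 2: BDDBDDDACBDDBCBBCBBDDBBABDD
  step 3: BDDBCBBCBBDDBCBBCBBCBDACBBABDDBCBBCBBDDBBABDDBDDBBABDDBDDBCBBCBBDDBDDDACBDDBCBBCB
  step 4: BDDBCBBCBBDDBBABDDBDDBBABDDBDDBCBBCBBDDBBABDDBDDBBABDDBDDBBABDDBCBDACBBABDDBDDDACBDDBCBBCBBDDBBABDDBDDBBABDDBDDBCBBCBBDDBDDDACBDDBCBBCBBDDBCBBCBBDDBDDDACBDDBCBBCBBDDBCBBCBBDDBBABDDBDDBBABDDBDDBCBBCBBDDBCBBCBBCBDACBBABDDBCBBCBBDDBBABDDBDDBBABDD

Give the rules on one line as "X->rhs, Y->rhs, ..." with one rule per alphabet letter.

A->DAC, B->BDD, C->BBA, D->BCB

  step 3 ⇒ step 4: BDDBCBBCBBDDBCBBCBBCBDACBBABDDBCBBCBBDDBBABDDBDDBBABDDBDDBCBBCBBDDBDDDACBDDBCBBCB ⇒ BDD·BCB·BCB·BDD·BBA·BDD·BDD·BBA·BDD·BDD·BCB·BCB·BDD·BBA·BDD·BDD·BBA·BDD·BDD·BBA·BDD·BCB·DAC·BBA·BDD·BDD·DAC·BDD·BCB·BCB·BDD·BBA·BDD·BDD·BBA·BDD·BDD·BCB·BCB·BDD·BDD·DAC·BDD·BCB·BCB·BDD·BCB·BCB·BDD·BDD·DAC·BDD·BCB·BCB·BDD·BCB·BCB·BDD·BBA·BDD·BDD·BBA·BDD·BDD·BCB·BCB·BDD·BCB·BCB·BCB·DAC·BBA·BDD·BCB·BCB·BDD·BBA·BDD·BDD·BBA·BDD
    A ↦ DAC
    B ↦ BDD
    C ↦ BBA
    D ↦ BCB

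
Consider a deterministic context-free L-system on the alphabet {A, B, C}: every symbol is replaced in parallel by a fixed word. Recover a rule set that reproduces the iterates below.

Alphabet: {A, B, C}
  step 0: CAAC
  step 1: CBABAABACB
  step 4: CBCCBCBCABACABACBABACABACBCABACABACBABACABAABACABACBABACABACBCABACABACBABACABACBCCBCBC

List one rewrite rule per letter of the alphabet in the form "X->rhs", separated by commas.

A->ABA, B->C, C->CB

  step 0 ⇒ step 1: CAAC ⇒ CB·ABA·ABA·CB
    A ↦ ABA
    C ↦ CB
    B ↦ C  (constrained at step 1)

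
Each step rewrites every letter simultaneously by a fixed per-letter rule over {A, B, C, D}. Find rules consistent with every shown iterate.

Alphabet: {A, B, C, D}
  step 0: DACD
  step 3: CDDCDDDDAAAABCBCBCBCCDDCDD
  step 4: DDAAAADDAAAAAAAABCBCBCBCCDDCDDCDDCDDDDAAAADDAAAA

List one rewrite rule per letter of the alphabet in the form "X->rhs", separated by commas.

  step 3 ⇒ step 4: CDDCDDDDAAAABCBCBCBCCDDCDD ⇒ DD·AA·AA·DD·AA·AA·AA·AA·BC·BC·BC·BC·C·DD·C·DD·C·DD·C·DD·DD·AA·AA·DD·AA·AA
    A ↦ BC
    B ↦ C
    C ↦ DD
    D ↦ AA

A->BC, B->C, C->DD, D->AA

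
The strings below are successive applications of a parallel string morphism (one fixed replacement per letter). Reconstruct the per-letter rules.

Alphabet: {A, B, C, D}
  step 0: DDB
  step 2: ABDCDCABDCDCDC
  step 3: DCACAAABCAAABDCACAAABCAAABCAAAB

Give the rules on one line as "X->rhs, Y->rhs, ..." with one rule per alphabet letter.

  step 2 ⇒ step 3: ABDCDCABDCDCDC ⇒ DC·A·CAA·AB·CAA·AB·DC·A·CAA·AB·CAA·AB·CAA·AB
    A ↦ DC
    B ↦ A
    C ↦ AB
    D ↦ CAA

A->DC, B->A, C->AB, D->CAA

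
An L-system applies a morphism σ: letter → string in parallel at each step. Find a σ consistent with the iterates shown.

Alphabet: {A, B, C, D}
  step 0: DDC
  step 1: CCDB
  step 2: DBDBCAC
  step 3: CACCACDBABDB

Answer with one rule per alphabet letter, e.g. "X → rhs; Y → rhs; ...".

  step 2 ⇒ step 3: DBDBCAC ⇒ C·AC·C·AC·DB·AB·DB
    A ↦ AB
    B ↦ AC
    C ↦ DB
    D ↦ C

A->AB, B->AC, C->DB, D->C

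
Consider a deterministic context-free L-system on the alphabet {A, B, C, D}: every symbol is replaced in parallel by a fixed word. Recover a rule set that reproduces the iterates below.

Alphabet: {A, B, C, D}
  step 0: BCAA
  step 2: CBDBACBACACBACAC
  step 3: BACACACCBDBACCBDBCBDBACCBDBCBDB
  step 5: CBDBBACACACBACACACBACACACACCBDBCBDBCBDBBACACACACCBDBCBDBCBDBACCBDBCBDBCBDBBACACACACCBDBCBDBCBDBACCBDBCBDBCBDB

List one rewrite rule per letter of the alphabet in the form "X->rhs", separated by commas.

  step 2 ⇒ step 3: CBDBACBACACBACAC ⇒ B·AC·AC·AC·CBD·B·AC·CBD·B·CBD·B·AC·CBD·B·CBD·B
    A ↦ CBD
    B ↦ AC
    C ↦ B
    D ↦ AC

A->CBD, B->AC, C->B, D->AC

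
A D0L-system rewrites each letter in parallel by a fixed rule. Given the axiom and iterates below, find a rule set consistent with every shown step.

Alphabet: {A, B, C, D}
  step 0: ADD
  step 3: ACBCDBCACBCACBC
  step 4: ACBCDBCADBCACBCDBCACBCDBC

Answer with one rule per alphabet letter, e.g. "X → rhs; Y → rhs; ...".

A->AC, B->D, C->BC, D->A

  step 3 ⇒ step 4: ACBCDBCACBCACBC ⇒ AC·BC·D·BC·A·D·BC·AC·BC·D·BC·AC·BC·D·BC
    A ↦ AC
    B ↦ D
    C ↦ BC
    D ↦ A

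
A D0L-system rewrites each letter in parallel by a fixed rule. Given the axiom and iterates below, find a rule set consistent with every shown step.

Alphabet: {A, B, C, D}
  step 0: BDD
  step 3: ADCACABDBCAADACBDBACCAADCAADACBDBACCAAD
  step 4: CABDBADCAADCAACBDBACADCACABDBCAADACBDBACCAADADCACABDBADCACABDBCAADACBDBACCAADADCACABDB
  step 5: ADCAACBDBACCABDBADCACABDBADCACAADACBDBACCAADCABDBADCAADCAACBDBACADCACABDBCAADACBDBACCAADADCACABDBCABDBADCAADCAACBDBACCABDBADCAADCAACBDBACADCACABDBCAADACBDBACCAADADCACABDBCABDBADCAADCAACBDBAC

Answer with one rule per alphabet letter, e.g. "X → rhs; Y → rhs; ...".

A->CA, B->AC, C->AD, D->BDB

  step 4 ⇒ step 5: CABDBADCAADCAACBDBACADCACABDBCAADACBDBACCAADADCACABDBADCACABDBCAADACBDBACCAADADCACABDB ⇒ AD·CA·AC·BDB·AC·CA·BDB·AD·CA·CA·BDB·AD·CA·CA·AD·AC·BDB·AC·CA·AD·CA·BDB·AD·CA·AD·CA·AC·BDB·AC·AD·CA·CA·BDB·CA·AD·AC·BDB·AC·CA·AD·AD·CA·CA·BDB·CA·BDB·AD·CA·AD·CA·AC·BDB·AC·CA·BDB·AD·CA·AD·CA·AC·BDB·AC·AD·CA·CA·BDB·CA·AD·AC·BDB·AC·CA·AD·AD·CA·CA·BDB·CA·BDB·AD·CA·AD·CA·AC·BDB·AC
    A ↦ CA
    B ↦ AC
    C ↦ AD
    D ↦ BDB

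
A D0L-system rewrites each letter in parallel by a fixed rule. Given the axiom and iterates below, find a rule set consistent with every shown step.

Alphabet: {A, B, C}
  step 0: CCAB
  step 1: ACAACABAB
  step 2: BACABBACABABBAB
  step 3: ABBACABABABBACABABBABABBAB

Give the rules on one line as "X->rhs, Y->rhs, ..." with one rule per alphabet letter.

A->B, B->AB, C->ACA

  step 2 ⇒ step 3: BACABBACABABBAB ⇒ AB·B·ACA·B·AB·AB·B·ACA·B·AB·B·AB·AB·B·AB
    A ↦ B
    B ↦ AB
    C ↦ ACA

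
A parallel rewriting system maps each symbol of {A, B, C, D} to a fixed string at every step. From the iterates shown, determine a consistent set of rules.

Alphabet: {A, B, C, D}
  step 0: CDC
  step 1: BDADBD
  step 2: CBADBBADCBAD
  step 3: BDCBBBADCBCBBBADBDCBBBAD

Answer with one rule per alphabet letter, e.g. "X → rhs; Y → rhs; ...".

  step 2 ⇒ step 3: CBADBBADCBAD ⇒ BD·CB·BB·AD·CB·CB·BB·AD·BD·CB·BB·AD
    A ↦ BB
    B ↦ CB
    C ↦ BD
    D ↦ AD

A->BB, B->CB, C->BD, D->AD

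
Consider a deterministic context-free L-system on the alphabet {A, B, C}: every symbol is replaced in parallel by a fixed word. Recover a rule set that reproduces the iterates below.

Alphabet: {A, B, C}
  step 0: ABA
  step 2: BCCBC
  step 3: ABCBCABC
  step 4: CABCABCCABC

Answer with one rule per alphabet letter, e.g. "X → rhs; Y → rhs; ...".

  step 3 ⇒ step 4: ABCBCABC ⇒ C·A·BC·A·BC·C·A·BC
    A ↦ C
    B ↦ A
    C ↦ BC

A->C, B->A, C->BC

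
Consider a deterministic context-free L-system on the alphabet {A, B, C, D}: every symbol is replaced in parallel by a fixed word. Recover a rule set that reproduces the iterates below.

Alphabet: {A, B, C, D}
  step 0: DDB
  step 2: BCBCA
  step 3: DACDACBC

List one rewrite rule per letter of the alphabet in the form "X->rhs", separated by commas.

  step 2 ⇒ step 3: BCBCA ⇒ D·AC·D·AC·BC
    A ↦ BC
    B ↦ D
    C ↦ AC
    D ↦ A  (constrained at step 0)

A->BC, B->D, C->AC, D->A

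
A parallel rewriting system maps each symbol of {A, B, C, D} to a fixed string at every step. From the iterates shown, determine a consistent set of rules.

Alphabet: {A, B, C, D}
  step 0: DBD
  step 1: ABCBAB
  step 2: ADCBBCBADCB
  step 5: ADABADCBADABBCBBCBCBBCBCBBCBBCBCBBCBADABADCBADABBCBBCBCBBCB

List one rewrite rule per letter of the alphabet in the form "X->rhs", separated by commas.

  step 1 ⇒ step 2: ABCBAB ⇒ AD·CB·B·CB·AD·CB
    A ↦ AD
    B ↦ CB
    C ↦ B
  step 0 ⇒ step 1: DBD ⇒ AB·CB·AB
    D ↦ AB

A->AD, B->CB, C->B, D->AB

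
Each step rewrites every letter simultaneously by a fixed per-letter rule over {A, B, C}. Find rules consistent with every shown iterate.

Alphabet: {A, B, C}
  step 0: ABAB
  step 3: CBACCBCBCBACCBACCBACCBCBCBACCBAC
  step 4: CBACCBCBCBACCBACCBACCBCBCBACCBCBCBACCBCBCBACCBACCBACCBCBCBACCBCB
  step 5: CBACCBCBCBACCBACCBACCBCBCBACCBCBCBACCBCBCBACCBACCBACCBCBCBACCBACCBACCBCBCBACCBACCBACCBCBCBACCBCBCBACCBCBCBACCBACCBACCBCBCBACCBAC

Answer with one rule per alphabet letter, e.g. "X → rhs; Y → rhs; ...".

A->CB, B->AC, C->CB

  step 4 ⇒ step 5: CBACCBCBCBACCBACCBACCBCBCBACCBCBCBACCBCBCBACCBACCBACCBCBCBACCBCB ⇒ CB·AC·CB·CB·CB·AC·CB·AC·CB·AC·CB·CB·CB·AC·CB·CB·CB·AC·CB·CB·CB·AC·CB·AC·CB·AC·CB·CB·CB·AC·CB·AC·CB·AC·CB·CB·CB·AC·CB·AC·CB·AC·CB·CB·CB·AC·CB·CB·CB·AC·CB·CB·CB·AC·CB·AC·CB·AC·CB·CB·CB·AC·CB·AC
    A ↦ CB
    B ↦ AC
    C ↦ CB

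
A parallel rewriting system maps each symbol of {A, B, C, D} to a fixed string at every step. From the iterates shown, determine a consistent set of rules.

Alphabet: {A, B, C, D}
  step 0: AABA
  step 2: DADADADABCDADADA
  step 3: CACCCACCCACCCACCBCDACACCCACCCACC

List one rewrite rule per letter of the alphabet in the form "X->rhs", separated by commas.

  step 2 ⇒ step 3: DADADADABCDADADA ⇒ CA·CC·CA·CC·CA·CC·CA·CC·BC·DA·CA·CC·CA·CC·CA·CC
    A ↦ CC
    B ↦ BC
    C ↦ DA
    D ↦ CA

A->CC, B->BC, C->DA, D->CA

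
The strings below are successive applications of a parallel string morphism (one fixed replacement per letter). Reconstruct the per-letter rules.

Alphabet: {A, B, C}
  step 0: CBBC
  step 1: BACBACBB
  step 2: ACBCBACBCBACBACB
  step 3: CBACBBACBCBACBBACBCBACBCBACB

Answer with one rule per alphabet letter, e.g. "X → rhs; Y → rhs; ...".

  step 2 ⇒ step 3: ACBCBACBCBACBACB ⇒ C·B·ACB·B·ACB·C·B·ACB·B·ACB·C·B·ACB·C·B·ACB
    A ↦ C
    B ↦ ACB
    C ↦ B

A->C, B->ACB, C->B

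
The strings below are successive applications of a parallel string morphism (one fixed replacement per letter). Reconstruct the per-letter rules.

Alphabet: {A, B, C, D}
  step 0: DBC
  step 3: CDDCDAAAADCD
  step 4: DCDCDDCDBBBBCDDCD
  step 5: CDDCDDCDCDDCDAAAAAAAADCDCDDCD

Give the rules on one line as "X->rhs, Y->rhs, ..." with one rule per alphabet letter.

A->B, B->AA, C->D, D->CD

  step 4 ⇒ step 5: DCDCDDCDBBBBCDDCD ⇒ CD·D·CD·D·CD·CD·D·CD·AA·AA·AA·AA·D·CD·CD·D·CD
    B ↦ AA
    C ↦ D
    D ↦ CD
  step 3 ⇒ step 4: CDDCDAAAADCD ⇒ D·CD·CD·D·CD·B·B·B·B·CD·D·CD
    A ↦ B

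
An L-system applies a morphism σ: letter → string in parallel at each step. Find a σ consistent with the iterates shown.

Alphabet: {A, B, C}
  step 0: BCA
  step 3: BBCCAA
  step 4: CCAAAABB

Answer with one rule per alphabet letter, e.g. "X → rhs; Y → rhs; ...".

  step 3 ⇒ step 4: BBCCAA ⇒ C·C·AA·AA·B·B
    A ↦ B
    B ↦ C
    C ↦ AA

A->B, B->C, C->AA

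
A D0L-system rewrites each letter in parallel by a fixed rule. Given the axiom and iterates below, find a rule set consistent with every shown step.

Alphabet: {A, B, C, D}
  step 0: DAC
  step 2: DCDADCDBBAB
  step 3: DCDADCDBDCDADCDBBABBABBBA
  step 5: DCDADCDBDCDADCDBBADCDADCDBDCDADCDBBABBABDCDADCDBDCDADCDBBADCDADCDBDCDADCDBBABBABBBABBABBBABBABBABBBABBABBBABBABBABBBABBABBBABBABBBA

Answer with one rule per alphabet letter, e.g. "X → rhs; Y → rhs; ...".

A->B, B->BBA, C->A, D->DCD

  step 2 ⇒ step 3: DCDADCDBBAB ⇒ DCD·A·DCD·B·DCD·A·DCD·BBA·BBA·B·BBA
    A ↦ B
    B ↦ BBA
    C ↦ A
    D ↦ DCD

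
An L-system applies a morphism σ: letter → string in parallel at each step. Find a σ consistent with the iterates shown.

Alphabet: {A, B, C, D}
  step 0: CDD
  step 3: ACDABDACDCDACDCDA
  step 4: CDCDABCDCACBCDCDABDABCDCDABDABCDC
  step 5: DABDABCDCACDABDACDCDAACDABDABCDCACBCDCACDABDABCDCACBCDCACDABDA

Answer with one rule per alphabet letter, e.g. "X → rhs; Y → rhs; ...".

A->CDC, B->AC, C->DA, D->B

  step 4 ⇒ step 5: CDCDABCDCACBCDCDABDABCDCDABDABCDC ⇒ DA·B·DA·B·CDC·AC·DA·B·DA·CDC·DA·AC·DA·B·DA·B·CDC·AC·B·CDC·AC·DA·B·DA·B·CDC·AC·B·CDC·AC·DA·B·DA
    A ↦ CDC
    B ↦ AC
    C ↦ DA
    D ↦ B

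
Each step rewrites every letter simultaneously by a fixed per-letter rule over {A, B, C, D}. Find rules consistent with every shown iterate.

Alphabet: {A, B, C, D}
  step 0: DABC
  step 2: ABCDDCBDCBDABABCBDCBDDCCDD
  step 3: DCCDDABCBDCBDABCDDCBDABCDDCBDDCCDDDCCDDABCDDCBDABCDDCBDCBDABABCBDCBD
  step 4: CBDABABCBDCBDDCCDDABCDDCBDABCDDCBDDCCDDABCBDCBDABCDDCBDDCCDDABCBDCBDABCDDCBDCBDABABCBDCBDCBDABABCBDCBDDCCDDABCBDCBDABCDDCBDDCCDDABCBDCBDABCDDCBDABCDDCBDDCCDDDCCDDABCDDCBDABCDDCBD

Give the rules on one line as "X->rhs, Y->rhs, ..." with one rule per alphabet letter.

A->DC, B->CDD, C->AB, D->CBD

  step 3 ⇒ step 4: DCCDDABCBDCBDABCDDCBDABCDDCBDDCCDDDCCDDABCDDCBDABCDDCBDCBDABABCBDCBD ⇒ CBD·AB·AB·CBD·CBD·DC·CDD·AB·CDD·CBD·AB·CDD·CBD·DC·CDD·AB·CBD·CBD·AB·CDD·CBD·DC·CDD·AB·CBD·CBD·AB·CDD·CBD·CBD·AB·AB·CBD·CBD·CBD·AB·AB·CBD·CBD·DC·CDD·AB·CBD·CBD·AB·CDD·CBD·DC·CDD·AB·CBD·CBD·AB·CDD·CBD·AB·CDD·CBD·DC·CDD·DC·CDD·AB·CDD·CBD·AB·CDD·CBD
    A ↦ DC
    B ↦ CDD
    C ↦ AB
    D ↦ CBD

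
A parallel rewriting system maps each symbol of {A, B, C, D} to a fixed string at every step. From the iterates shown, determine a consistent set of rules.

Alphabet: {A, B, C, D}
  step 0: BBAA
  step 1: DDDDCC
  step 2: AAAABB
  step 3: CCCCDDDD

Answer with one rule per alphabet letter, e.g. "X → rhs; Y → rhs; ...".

  step 2 ⇒ step 3: AAAABB ⇒ C·C·C·C·DD·DD
    A ↦ C
    B ↦ DD
  step 1 ⇒ step 2: DDDDCC ⇒ A·A·A·A·B·B
    C ↦ B
  step 1 ⇒ step 2: DDDDCC ⇒ A·A·A·A·B·B
    D ↦ A

A->C, B->DD, C->B, D->A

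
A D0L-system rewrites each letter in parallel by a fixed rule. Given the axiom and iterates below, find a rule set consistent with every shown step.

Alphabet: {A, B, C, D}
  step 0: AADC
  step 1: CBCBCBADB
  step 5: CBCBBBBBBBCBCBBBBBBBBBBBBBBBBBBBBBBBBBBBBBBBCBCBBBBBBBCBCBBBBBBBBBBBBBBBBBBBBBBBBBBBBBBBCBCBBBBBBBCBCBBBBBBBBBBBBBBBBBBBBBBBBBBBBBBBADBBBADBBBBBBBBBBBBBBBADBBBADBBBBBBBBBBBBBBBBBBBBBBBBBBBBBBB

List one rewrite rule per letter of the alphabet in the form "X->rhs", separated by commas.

A->CB, B->BB, C->ADB, D->CB

  step 0 ⇒ step 1: AADC ⇒ CB·CB·CB·ADB
    A ↦ CB
    C ↦ ADB
    D ↦ CB
    B ↦ BB  (constrained at step 1)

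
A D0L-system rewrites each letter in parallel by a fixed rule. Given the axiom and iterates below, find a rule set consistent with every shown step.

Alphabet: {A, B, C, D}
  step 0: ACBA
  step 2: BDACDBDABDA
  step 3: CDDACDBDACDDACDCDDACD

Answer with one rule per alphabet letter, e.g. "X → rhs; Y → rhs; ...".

A->CD, B->CD, C->B, D->DA

  step 2 ⇒ step 3: BDACDBDABDA ⇒ CD·DA·CD·B·DA·CD·DA·CD·CD·DA·CD
    A ↦ CD
    B ↦ CD
    C ↦ B
    D ↦ DA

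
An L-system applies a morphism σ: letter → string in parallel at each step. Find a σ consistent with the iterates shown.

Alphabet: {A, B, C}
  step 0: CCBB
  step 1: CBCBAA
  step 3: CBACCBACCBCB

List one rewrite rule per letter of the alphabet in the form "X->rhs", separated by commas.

A->C, B->A, C->CB

  step 0 ⇒ step 1: CCBB ⇒ CB·CB·A·A
    B ↦ A
    C ↦ CB
    A ↦ C  (constrained at step 1)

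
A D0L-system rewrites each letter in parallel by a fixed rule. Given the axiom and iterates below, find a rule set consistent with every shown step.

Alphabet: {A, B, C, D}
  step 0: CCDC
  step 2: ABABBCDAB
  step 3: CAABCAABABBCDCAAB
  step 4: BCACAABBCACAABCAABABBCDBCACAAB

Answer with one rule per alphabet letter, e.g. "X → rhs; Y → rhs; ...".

A->CA, B->AB, C->B, D->CD

  step 3 ⇒ step 4: CAABCAABABBCDCAAB ⇒ B·CA·CA·AB·B·CA·CA·AB·CA·AB·AB·B·CD·B·CA·CA·AB
    A ↦ CA
    B ↦ AB
    C ↦ B
    D ↦ CD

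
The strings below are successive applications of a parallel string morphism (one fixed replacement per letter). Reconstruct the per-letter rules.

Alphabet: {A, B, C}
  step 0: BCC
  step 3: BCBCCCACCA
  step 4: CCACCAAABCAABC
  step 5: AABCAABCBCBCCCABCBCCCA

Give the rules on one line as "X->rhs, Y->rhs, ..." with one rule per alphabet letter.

A->BC, B->CC, C->A

  step 4 ⇒ step 5: CCACCAAABCAABC ⇒ A·A·BC·A·A·BC·BC·BC·CC·A·BC·BC·CC·A
    A ↦ BC
    B ↦ CC
    C ↦ A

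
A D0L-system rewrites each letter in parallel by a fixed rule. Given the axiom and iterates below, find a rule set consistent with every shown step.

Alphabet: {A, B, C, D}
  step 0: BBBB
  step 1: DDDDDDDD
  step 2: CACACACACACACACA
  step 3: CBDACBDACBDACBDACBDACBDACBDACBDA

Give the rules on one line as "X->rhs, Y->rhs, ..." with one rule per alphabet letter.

A->DA, B->DD, C->CB, D->CA

  step 2 ⇒ step 3: CACACACACACACACA ⇒ CB·DA·CB·DA·CB·DA·CB·DA·CB·DA·CB·DA·CB·DA·CB·DA
    A ↦ DA
    C ↦ CB
  step 0 ⇒ step 1: BBBB ⇒ DD·DD·DD·DD
    B ↦ DD
  step 1 ⇒ step 2: DDDDDDDD ⇒ CA·CA·CA·CA·CA·CA·CA·CA
    D ↦ CA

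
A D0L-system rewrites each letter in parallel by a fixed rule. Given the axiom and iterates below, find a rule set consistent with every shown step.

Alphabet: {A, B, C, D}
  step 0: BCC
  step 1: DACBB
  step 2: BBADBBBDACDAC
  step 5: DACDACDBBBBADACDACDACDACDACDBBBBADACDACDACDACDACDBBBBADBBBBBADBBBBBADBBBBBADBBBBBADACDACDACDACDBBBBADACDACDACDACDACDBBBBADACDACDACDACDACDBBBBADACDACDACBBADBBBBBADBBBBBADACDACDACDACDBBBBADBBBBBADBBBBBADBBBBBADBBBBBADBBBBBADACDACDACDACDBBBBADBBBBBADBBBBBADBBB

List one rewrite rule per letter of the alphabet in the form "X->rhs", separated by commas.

A->DBB, B->DAC, C->B, D->BBA

  step 1 ⇒ step 2: DACBB ⇒ BBA·DBB·B·DAC·DAC
    A ↦ DBB
    B ↦ DAC
    C ↦ B
    D ↦ BBA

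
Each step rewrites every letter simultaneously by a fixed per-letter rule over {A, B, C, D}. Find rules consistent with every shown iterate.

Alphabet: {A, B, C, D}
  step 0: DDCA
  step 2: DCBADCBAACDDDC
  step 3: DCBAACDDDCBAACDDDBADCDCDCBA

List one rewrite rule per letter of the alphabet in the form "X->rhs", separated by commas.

  step 2 ⇒ step 3: DCBADCBAACDDDC ⇒ DC·BA·ACD·D·DC·BA·ACD·D·D·BA·DC·DC·DC·BA
    A ↦ D
    B ↦ ACD
    C ↦ BA
    D ↦ DC

A->D, B->ACD, C->BA, D->DC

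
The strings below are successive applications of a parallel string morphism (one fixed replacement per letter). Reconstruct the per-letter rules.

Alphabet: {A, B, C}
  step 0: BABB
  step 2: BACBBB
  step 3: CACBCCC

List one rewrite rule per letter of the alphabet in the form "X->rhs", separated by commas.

A->AC, B->C, C->B

  step 2 ⇒ step 3: BACBBB ⇒ C·AC·B·C·C·C
    A ↦ AC
    B ↦ C
    C ↦ B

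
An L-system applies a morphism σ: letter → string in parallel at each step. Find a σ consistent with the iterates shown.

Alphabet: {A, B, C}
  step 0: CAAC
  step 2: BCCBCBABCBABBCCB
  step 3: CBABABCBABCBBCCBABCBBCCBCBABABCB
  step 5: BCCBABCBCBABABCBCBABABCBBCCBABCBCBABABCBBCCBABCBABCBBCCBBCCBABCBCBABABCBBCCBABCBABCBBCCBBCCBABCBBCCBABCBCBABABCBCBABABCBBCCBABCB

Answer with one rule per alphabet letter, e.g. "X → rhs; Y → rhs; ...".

  step 2 ⇒ step 3: BCCBCBABCBABBCCB ⇒ CB·AB·AB·CB·AB·CB·BC·CB·AB·CB·BC·CB·CB·AB·AB·CB
    A ↦ BC
    B ↦ CB
    C ↦ AB

A->BC, B->CB, C->AB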